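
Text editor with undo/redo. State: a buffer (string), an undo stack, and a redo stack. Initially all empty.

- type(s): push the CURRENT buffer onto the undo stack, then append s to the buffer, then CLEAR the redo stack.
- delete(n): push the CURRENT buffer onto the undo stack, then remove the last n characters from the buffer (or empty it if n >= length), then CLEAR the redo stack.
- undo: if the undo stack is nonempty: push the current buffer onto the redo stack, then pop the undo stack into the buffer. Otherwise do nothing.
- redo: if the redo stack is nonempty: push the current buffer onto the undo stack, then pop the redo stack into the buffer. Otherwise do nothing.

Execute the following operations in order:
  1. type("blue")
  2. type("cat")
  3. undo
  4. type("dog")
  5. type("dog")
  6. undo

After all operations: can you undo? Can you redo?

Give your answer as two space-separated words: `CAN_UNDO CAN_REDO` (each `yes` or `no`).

After op 1 (type): buf='blue' undo_depth=1 redo_depth=0
After op 2 (type): buf='bluecat' undo_depth=2 redo_depth=0
After op 3 (undo): buf='blue' undo_depth=1 redo_depth=1
After op 4 (type): buf='bluedog' undo_depth=2 redo_depth=0
After op 5 (type): buf='bluedogdog' undo_depth=3 redo_depth=0
After op 6 (undo): buf='bluedog' undo_depth=2 redo_depth=1

Answer: yes yes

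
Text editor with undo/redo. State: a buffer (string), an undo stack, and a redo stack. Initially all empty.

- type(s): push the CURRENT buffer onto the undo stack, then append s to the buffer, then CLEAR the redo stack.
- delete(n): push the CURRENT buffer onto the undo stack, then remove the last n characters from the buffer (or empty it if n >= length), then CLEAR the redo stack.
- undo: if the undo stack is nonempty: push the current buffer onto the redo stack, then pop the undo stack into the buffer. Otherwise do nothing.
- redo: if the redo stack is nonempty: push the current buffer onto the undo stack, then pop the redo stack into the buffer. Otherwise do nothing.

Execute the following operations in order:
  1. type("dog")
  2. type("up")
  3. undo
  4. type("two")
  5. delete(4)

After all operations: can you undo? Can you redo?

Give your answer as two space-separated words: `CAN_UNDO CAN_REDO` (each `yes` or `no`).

After op 1 (type): buf='dog' undo_depth=1 redo_depth=0
After op 2 (type): buf='dogup' undo_depth=2 redo_depth=0
After op 3 (undo): buf='dog' undo_depth=1 redo_depth=1
After op 4 (type): buf='dogtwo' undo_depth=2 redo_depth=0
After op 5 (delete): buf='do' undo_depth=3 redo_depth=0

Answer: yes no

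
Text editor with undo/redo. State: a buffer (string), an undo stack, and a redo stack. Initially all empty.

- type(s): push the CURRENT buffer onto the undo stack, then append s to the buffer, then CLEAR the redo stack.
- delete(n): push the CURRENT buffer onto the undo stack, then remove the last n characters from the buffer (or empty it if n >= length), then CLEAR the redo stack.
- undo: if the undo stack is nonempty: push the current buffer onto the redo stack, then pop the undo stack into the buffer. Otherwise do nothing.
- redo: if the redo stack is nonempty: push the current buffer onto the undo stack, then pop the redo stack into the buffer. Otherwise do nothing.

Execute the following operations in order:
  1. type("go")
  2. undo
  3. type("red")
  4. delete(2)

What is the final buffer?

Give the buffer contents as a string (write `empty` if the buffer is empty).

After op 1 (type): buf='go' undo_depth=1 redo_depth=0
After op 2 (undo): buf='(empty)' undo_depth=0 redo_depth=1
After op 3 (type): buf='red' undo_depth=1 redo_depth=0
After op 4 (delete): buf='r' undo_depth=2 redo_depth=0

Answer: r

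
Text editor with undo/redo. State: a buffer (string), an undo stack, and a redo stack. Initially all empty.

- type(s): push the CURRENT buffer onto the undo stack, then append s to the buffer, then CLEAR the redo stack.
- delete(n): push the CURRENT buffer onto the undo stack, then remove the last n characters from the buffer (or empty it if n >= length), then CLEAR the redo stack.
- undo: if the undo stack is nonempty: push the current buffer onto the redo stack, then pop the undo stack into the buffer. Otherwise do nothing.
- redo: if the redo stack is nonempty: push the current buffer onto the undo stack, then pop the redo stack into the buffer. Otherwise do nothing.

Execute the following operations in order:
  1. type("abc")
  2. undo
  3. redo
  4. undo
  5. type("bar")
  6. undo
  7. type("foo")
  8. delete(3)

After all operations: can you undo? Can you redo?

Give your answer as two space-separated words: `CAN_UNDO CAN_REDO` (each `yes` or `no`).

Answer: yes no

Derivation:
After op 1 (type): buf='abc' undo_depth=1 redo_depth=0
After op 2 (undo): buf='(empty)' undo_depth=0 redo_depth=1
After op 3 (redo): buf='abc' undo_depth=1 redo_depth=0
After op 4 (undo): buf='(empty)' undo_depth=0 redo_depth=1
After op 5 (type): buf='bar' undo_depth=1 redo_depth=0
After op 6 (undo): buf='(empty)' undo_depth=0 redo_depth=1
After op 7 (type): buf='foo' undo_depth=1 redo_depth=0
After op 8 (delete): buf='(empty)' undo_depth=2 redo_depth=0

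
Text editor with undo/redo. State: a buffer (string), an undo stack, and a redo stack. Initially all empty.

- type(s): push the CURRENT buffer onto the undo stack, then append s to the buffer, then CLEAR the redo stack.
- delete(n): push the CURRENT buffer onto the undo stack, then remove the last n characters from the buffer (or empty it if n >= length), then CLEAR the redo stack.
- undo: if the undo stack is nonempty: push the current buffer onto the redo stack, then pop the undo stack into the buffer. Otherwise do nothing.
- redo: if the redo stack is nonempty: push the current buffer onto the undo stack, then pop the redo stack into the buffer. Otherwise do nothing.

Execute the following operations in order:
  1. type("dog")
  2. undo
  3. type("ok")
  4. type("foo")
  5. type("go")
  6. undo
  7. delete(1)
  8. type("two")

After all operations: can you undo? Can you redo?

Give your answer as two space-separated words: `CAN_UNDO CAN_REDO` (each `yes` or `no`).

After op 1 (type): buf='dog' undo_depth=1 redo_depth=0
After op 2 (undo): buf='(empty)' undo_depth=0 redo_depth=1
After op 3 (type): buf='ok' undo_depth=1 redo_depth=0
After op 4 (type): buf='okfoo' undo_depth=2 redo_depth=0
After op 5 (type): buf='okfoogo' undo_depth=3 redo_depth=0
After op 6 (undo): buf='okfoo' undo_depth=2 redo_depth=1
After op 7 (delete): buf='okfo' undo_depth=3 redo_depth=0
After op 8 (type): buf='okfotwo' undo_depth=4 redo_depth=0

Answer: yes no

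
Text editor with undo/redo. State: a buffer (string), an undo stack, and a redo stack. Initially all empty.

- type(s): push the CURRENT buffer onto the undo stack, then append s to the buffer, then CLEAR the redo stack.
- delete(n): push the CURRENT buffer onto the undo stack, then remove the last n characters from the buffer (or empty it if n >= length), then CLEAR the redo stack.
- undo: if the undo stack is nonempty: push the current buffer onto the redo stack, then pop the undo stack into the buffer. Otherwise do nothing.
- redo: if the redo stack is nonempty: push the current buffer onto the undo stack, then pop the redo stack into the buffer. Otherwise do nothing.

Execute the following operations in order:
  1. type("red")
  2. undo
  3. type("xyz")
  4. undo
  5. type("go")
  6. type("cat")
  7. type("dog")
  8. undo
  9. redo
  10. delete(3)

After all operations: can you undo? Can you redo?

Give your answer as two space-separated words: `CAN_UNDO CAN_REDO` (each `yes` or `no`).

Answer: yes no

Derivation:
After op 1 (type): buf='red' undo_depth=1 redo_depth=0
After op 2 (undo): buf='(empty)' undo_depth=0 redo_depth=1
After op 3 (type): buf='xyz' undo_depth=1 redo_depth=0
After op 4 (undo): buf='(empty)' undo_depth=0 redo_depth=1
After op 5 (type): buf='go' undo_depth=1 redo_depth=0
After op 6 (type): buf='gocat' undo_depth=2 redo_depth=0
After op 7 (type): buf='gocatdog' undo_depth=3 redo_depth=0
After op 8 (undo): buf='gocat' undo_depth=2 redo_depth=1
After op 9 (redo): buf='gocatdog' undo_depth=3 redo_depth=0
After op 10 (delete): buf='gocat' undo_depth=4 redo_depth=0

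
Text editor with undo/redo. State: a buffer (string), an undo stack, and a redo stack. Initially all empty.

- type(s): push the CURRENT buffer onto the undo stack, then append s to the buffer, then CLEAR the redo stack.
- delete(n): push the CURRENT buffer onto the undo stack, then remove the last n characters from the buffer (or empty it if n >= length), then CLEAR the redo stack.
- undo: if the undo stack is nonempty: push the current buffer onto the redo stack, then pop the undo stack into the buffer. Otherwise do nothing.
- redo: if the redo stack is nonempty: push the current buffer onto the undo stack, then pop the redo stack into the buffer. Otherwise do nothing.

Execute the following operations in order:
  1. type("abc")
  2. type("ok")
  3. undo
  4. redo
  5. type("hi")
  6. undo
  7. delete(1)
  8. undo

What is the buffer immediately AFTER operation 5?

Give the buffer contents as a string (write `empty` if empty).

After op 1 (type): buf='abc' undo_depth=1 redo_depth=0
After op 2 (type): buf='abcok' undo_depth=2 redo_depth=0
After op 3 (undo): buf='abc' undo_depth=1 redo_depth=1
After op 4 (redo): buf='abcok' undo_depth=2 redo_depth=0
After op 5 (type): buf='abcokhi' undo_depth=3 redo_depth=0

Answer: abcokhi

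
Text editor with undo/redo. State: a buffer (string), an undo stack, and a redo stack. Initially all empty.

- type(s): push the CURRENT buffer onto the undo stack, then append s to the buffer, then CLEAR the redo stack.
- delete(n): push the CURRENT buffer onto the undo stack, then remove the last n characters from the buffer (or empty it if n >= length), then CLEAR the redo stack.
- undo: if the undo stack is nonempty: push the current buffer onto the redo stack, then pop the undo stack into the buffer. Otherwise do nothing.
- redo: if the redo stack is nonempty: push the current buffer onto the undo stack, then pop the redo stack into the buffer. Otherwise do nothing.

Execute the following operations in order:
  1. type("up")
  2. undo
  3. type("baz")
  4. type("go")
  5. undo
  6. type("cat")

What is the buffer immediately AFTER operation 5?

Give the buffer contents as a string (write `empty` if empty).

After op 1 (type): buf='up' undo_depth=1 redo_depth=0
After op 2 (undo): buf='(empty)' undo_depth=0 redo_depth=1
After op 3 (type): buf='baz' undo_depth=1 redo_depth=0
After op 4 (type): buf='bazgo' undo_depth=2 redo_depth=0
After op 5 (undo): buf='baz' undo_depth=1 redo_depth=1

Answer: baz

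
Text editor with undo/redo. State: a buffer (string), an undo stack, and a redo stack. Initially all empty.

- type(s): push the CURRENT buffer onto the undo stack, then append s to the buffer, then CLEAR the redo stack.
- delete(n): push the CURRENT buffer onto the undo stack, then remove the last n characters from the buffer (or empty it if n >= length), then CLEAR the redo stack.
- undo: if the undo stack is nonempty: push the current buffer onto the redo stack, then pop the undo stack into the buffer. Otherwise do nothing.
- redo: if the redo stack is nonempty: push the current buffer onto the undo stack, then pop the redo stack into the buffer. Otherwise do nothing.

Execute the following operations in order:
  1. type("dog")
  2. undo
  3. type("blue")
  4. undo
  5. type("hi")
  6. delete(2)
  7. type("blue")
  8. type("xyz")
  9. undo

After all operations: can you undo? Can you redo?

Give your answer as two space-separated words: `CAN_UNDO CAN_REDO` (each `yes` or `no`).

Answer: yes yes

Derivation:
After op 1 (type): buf='dog' undo_depth=1 redo_depth=0
After op 2 (undo): buf='(empty)' undo_depth=0 redo_depth=1
After op 3 (type): buf='blue' undo_depth=1 redo_depth=0
After op 4 (undo): buf='(empty)' undo_depth=0 redo_depth=1
After op 5 (type): buf='hi' undo_depth=1 redo_depth=0
After op 6 (delete): buf='(empty)' undo_depth=2 redo_depth=0
After op 7 (type): buf='blue' undo_depth=3 redo_depth=0
After op 8 (type): buf='bluexyz' undo_depth=4 redo_depth=0
After op 9 (undo): buf='blue' undo_depth=3 redo_depth=1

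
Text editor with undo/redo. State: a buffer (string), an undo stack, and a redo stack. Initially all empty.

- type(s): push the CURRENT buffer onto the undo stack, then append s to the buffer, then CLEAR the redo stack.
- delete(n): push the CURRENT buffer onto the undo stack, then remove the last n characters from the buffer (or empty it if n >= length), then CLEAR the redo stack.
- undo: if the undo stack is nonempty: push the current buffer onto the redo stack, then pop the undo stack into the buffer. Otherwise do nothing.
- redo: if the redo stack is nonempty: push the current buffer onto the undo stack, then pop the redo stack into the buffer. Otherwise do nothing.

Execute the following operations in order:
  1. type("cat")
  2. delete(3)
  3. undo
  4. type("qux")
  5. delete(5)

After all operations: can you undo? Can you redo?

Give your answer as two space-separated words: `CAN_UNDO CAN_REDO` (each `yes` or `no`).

After op 1 (type): buf='cat' undo_depth=1 redo_depth=0
After op 2 (delete): buf='(empty)' undo_depth=2 redo_depth=0
After op 3 (undo): buf='cat' undo_depth=1 redo_depth=1
After op 4 (type): buf='catqux' undo_depth=2 redo_depth=0
After op 5 (delete): buf='c' undo_depth=3 redo_depth=0

Answer: yes no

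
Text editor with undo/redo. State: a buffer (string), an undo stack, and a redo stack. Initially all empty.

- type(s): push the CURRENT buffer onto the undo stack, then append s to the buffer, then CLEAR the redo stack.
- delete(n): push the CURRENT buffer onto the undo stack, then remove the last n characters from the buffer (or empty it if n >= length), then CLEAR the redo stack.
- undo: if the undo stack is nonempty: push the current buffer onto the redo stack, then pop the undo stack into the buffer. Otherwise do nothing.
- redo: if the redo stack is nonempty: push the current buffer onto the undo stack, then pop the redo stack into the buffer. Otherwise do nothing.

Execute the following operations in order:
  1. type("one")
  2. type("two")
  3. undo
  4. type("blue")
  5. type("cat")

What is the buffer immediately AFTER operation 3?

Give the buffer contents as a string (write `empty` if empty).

Answer: one

Derivation:
After op 1 (type): buf='one' undo_depth=1 redo_depth=0
After op 2 (type): buf='onetwo' undo_depth=2 redo_depth=0
After op 3 (undo): buf='one' undo_depth=1 redo_depth=1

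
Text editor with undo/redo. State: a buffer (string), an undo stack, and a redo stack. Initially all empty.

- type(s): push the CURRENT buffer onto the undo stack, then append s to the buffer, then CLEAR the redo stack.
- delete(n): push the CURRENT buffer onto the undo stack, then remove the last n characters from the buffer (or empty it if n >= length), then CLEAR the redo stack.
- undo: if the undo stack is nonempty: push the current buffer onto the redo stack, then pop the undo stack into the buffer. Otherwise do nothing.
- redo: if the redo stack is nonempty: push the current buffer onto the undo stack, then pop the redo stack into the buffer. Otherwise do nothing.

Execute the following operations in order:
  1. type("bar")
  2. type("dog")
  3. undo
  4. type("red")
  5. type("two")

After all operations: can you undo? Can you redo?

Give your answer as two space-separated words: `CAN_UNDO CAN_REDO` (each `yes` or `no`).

After op 1 (type): buf='bar' undo_depth=1 redo_depth=0
After op 2 (type): buf='bardog' undo_depth=2 redo_depth=0
After op 3 (undo): buf='bar' undo_depth=1 redo_depth=1
After op 4 (type): buf='barred' undo_depth=2 redo_depth=0
After op 5 (type): buf='barredtwo' undo_depth=3 redo_depth=0

Answer: yes no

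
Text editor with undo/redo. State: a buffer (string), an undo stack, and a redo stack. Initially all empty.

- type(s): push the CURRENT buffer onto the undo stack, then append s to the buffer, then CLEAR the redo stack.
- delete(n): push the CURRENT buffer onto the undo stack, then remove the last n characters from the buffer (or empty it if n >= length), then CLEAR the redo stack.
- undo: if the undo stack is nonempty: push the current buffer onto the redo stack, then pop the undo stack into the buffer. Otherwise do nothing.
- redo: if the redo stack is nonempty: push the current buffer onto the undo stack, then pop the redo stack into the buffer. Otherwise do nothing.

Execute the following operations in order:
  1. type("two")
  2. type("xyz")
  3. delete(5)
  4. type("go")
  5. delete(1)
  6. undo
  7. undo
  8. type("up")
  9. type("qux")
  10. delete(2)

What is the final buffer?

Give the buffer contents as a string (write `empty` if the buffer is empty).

Answer: tupq

Derivation:
After op 1 (type): buf='two' undo_depth=1 redo_depth=0
After op 2 (type): buf='twoxyz' undo_depth=2 redo_depth=0
After op 3 (delete): buf='t' undo_depth=3 redo_depth=0
After op 4 (type): buf='tgo' undo_depth=4 redo_depth=0
After op 5 (delete): buf='tg' undo_depth=5 redo_depth=0
After op 6 (undo): buf='tgo' undo_depth=4 redo_depth=1
After op 7 (undo): buf='t' undo_depth=3 redo_depth=2
After op 8 (type): buf='tup' undo_depth=4 redo_depth=0
After op 9 (type): buf='tupqux' undo_depth=5 redo_depth=0
After op 10 (delete): buf='tupq' undo_depth=6 redo_depth=0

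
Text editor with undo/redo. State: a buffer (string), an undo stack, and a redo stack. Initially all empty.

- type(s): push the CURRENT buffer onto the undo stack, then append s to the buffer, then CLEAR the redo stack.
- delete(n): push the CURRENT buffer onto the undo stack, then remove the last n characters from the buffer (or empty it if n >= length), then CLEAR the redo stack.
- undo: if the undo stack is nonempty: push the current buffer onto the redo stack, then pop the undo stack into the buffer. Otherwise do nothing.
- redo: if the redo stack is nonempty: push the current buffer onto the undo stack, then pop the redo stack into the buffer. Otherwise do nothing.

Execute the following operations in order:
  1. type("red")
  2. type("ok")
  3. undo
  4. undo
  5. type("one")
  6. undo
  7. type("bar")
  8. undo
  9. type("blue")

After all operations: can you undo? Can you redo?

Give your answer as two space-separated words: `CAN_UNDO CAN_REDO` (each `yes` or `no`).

After op 1 (type): buf='red' undo_depth=1 redo_depth=0
After op 2 (type): buf='redok' undo_depth=2 redo_depth=0
After op 3 (undo): buf='red' undo_depth=1 redo_depth=1
After op 4 (undo): buf='(empty)' undo_depth=0 redo_depth=2
After op 5 (type): buf='one' undo_depth=1 redo_depth=0
After op 6 (undo): buf='(empty)' undo_depth=0 redo_depth=1
After op 7 (type): buf='bar' undo_depth=1 redo_depth=0
After op 8 (undo): buf='(empty)' undo_depth=0 redo_depth=1
After op 9 (type): buf='blue' undo_depth=1 redo_depth=0

Answer: yes no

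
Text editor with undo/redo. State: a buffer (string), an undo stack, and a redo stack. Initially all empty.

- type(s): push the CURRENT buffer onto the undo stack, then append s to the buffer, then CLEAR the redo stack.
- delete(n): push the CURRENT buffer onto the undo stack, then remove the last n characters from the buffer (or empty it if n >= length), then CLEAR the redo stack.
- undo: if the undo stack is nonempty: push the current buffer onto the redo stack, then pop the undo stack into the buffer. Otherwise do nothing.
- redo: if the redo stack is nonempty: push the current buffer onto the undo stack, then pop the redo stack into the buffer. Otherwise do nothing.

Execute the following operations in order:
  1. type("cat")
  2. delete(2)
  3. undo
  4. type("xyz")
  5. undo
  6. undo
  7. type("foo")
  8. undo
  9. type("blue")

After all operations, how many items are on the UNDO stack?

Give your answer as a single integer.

Answer: 1

Derivation:
After op 1 (type): buf='cat' undo_depth=1 redo_depth=0
After op 2 (delete): buf='c' undo_depth=2 redo_depth=0
After op 3 (undo): buf='cat' undo_depth=1 redo_depth=1
After op 4 (type): buf='catxyz' undo_depth=2 redo_depth=0
After op 5 (undo): buf='cat' undo_depth=1 redo_depth=1
After op 6 (undo): buf='(empty)' undo_depth=0 redo_depth=2
After op 7 (type): buf='foo' undo_depth=1 redo_depth=0
After op 8 (undo): buf='(empty)' undo_depth=0 redo_depth=1
After op 9 (type): buf='blue' undo_depth=1 redo_depth=0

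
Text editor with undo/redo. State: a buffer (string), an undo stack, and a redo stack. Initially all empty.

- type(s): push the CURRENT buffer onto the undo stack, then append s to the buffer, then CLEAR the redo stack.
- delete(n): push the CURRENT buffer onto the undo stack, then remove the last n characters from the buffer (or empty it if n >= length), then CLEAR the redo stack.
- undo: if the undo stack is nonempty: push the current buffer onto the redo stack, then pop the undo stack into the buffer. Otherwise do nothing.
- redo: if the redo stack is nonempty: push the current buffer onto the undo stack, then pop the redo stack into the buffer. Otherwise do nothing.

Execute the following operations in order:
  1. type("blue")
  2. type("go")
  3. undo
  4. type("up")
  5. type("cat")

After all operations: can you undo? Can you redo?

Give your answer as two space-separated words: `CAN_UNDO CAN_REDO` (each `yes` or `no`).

After op 1 (type): buf='blue' undo_depth=1 redo_depth=0
After op 2 (type): buf='bluego' undo_depth=2 redo_depth=0
After op 3 (undo): buf='blue' undo_depth=1 redo_depth=1
After op 4 (type): buf='blueup' undo_depth=2 redo_depth=0
After op 5 (type): buf='blueupcat' undo_depth=3 redo_depth=0

Answer: yes no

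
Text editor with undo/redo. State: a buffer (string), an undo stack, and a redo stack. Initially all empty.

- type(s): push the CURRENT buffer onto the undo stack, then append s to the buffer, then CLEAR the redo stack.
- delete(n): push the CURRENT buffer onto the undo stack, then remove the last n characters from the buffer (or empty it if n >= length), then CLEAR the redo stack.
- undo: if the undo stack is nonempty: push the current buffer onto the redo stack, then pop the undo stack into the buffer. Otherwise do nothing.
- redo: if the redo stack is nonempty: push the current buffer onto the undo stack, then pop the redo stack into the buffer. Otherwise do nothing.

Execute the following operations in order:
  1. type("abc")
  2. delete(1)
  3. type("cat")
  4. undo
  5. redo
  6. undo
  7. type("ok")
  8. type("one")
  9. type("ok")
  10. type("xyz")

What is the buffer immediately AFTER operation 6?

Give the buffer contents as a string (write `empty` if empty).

Answer: ab

Derivation:
After op 1 (type): buf='abc' undo_depth=1 redo_depth=0
After op 2 (delete): buf='ab' undo_depth=2 redo_depth=0
After op 3 (type): buf='abcat' undo_depth=3 redo_depth=0
After op 4 (undo): buf='ab' undo_depth=2 redo_depth=1
After op 5 (redo): buf='abcat' undo_depth=3 redo_depth=0
After op 6 (undo): buf='ab' undo_depth=2 redo_depth=1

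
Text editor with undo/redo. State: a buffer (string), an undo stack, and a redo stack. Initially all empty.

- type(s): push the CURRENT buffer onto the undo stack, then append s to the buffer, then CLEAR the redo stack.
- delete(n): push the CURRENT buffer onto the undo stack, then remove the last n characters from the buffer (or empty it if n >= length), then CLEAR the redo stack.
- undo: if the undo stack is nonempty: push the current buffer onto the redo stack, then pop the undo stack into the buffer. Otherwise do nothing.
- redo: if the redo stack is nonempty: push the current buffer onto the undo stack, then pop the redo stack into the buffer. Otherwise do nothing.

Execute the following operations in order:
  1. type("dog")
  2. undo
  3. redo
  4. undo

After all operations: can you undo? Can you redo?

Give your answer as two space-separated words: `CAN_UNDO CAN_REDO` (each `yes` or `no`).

After op 1 (type): buf='dog' undo_depth=1 redo_depth=0
After op 2 (undo): buf='(empty)' undo_depth=0 redo_depth=1
After op 3 (redo): buf='dog' undo_depth=1 redo_depth=0
After op 4 (undo): buf='(empty)' undo_depth=0 redo_depth=1

Answer: no yes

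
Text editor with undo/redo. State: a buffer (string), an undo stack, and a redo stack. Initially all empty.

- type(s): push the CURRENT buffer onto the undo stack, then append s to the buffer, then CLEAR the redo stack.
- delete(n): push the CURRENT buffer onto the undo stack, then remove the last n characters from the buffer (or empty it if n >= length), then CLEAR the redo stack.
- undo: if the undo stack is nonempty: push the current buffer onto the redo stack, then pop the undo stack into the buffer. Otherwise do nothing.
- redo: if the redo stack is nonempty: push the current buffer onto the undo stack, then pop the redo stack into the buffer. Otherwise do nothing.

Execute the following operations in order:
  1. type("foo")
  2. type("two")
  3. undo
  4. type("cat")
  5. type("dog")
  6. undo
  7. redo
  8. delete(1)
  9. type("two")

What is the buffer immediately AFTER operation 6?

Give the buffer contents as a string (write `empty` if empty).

After op 1 (type): buf='foo' undo_depth=1 redo_depth=0
After op 2 (type): buf='footwo' undo_depth=2 redo_depth=0
After op 3 (undo): buf='foo' undo_depth=1 redo_depth=1
After op 4 (type): buf='foocat' undo_depth=2 redo_depth=0
After op 5 (type): buf='foocatdog' undo_depth=3 redo_depth=0
After op 6 (undo): buf='foocat' undo_depth=2 redo_depth=1

Answer: foocat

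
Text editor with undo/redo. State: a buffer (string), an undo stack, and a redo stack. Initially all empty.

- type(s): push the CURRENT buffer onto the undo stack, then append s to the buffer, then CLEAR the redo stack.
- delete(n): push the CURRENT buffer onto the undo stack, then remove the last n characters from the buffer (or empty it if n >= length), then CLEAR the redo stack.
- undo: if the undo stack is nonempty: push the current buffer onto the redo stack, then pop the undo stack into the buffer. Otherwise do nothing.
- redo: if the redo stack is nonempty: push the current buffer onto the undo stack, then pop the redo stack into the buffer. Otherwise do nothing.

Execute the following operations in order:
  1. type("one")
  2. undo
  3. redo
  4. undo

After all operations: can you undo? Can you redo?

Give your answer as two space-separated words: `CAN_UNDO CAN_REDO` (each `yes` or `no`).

After op 1 (type): buf='one' undo_depth=1 redo_depth=0
After op 2 (undo): buf='(empty)' undo_depth=0 redo_depth=1
After op 3 (redo): buf='one' undo_depth=1 redo_depth=0
After op 4 (undo): buf='(empty)' undo_depth=0 redo_depth=1

Answer: no yes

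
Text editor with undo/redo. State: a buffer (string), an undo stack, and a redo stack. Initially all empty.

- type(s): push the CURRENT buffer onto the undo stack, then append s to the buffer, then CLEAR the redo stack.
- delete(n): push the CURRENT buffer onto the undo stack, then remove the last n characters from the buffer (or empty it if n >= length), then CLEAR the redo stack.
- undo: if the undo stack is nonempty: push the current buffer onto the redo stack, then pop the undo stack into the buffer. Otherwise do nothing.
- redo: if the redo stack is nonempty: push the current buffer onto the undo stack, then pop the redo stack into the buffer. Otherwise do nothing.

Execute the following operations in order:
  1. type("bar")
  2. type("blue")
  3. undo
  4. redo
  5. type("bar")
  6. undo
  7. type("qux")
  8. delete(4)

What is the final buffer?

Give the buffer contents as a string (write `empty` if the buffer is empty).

After op 1 (type): buf='bar' undo_depth=1 redo_depth=0
After op 2 (type): buf='barblue' undo_depth=2 redo_depth=0
After op 3 (undo): buf='bar' undo_depth=1 redo_depth=1
After op 4 (redo): buf='barblue' undo_depth=2 redo_depth=0
After op 5 (type): buf='barbluebar' undo_depth=3 redo_depth=0
After op 6 (undo): buf='barblue' undo_depth=2 redo_depth=1
After op 7 (type): buf='barbluequx' undo_depth=3 redo_depth=0
After op 8 (delete): buf='barblu' undo_depth=4 redo_depth=0

Answer: barblu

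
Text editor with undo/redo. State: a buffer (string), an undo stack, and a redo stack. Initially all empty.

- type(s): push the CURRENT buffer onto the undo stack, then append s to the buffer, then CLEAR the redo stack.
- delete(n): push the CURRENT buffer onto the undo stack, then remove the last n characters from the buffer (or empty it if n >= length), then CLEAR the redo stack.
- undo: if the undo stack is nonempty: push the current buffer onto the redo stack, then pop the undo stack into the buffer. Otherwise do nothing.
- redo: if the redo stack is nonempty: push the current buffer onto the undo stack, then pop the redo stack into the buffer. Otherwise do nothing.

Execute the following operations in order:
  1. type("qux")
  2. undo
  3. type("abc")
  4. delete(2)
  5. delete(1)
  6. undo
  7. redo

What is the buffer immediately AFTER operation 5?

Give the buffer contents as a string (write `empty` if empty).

After op 1 (type): buf='qux' undo_depth=1 redo_depth=0
After op 2 (undo): buf='(empty)' undo_depth=0 redo_depth=1
After op 3 (type): buf='abc' undo_depth=1 redo_depth=0
After op 4 (delete): buf='a' undo_depth=2 redo_depth=0
After op 5 (delete): buf='(empty)' undo_depth=3 redo_depth=0

Answer: empty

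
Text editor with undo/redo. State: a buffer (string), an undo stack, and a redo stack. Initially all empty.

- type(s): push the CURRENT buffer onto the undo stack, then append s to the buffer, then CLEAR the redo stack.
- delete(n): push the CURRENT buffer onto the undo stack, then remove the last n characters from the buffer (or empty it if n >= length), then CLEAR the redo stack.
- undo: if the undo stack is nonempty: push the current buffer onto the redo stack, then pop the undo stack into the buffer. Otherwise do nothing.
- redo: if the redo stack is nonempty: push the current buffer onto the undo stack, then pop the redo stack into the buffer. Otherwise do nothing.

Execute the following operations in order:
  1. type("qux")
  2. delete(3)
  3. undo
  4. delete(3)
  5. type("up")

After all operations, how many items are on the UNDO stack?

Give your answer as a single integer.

Answer: 3

Derivation:
After op 1 (type): buf='qux' undo_depth=1 redo_depth=0
After op 2 (delete): buf='(empty)' undo_depth=2 redo_depth=0
After op 3 (undo): buf='qux' undo_depth=1 redo_depth=1
After op 4 (delete): buf='(empty)' undo_depth=2 redo_depth=0
After op 5 (type): buf='up' undo_depth=3 redo_depth=0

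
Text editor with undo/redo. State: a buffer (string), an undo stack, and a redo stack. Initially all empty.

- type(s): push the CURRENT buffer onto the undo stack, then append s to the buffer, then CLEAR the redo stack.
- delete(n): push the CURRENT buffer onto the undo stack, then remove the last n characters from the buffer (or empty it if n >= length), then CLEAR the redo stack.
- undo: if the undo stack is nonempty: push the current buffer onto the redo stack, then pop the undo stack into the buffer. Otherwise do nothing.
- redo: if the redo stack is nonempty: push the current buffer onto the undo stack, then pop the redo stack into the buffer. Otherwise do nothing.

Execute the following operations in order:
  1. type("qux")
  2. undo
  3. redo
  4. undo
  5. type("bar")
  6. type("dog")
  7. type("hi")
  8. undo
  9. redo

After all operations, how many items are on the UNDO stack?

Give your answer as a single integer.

Answer: 3

Derivation:
After op 1 (type): buf='qux' undo_depth=1 redo_depth=0
After op 2 (undo): buf='(empty)' undo_depth=0 redo_depth=1
After op 3 (redo): buf='qux' undo_depth=1 redo_depth=0
After op 4 (undo): buf='(empty)' undo_depth=0 redo_depth=1
After op 5 (type): buf='bar' undo_depth=1 redo_depth=0
After op 6 (type): buf='bardog' undo_depth=2 redo_depth=0
After op 7 (type): buf='bardoghi' undo_depth=3 redo_depth=0
After op 8 (undo): buf='bardog' undo_depth=2 redo_depth=1
After op 9 (redo): buf='bardoghi' undo_depth=3 redo_depth=0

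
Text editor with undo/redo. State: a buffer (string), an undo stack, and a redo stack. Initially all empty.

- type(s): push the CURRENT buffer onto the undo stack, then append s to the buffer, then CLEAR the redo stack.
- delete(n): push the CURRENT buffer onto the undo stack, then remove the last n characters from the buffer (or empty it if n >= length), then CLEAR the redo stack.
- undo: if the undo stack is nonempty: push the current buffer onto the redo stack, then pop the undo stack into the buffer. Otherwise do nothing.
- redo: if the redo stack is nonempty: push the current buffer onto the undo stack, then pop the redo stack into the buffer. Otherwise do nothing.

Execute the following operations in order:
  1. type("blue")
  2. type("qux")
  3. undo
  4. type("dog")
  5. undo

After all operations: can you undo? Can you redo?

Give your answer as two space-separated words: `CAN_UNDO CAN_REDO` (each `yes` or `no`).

Answer: yes yes

Derivation:
After op 1 (type): buf='blue' undo_depth=1 redo_depth=0
After op 2 (type): buf='bluequx' undo_depth=2 redo_depth=0
After op 3 (undo): buf='blue' undo_depth=1 redo_depth=1
After op 4 (type): buf='bluedog' undo_depth=2 redo_depth=0
After op 5 (undo): buf='blue' undo_depth=1 redo_depth=1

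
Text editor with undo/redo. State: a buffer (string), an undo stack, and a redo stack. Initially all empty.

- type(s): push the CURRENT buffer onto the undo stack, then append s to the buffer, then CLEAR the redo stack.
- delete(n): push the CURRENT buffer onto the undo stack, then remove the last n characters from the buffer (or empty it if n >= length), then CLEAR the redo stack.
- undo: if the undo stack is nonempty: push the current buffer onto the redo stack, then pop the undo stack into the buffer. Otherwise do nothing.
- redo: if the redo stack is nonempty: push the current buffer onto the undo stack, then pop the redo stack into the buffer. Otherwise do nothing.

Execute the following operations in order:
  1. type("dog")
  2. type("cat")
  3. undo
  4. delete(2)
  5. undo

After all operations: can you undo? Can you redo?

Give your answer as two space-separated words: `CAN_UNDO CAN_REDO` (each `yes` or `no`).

After op 1 (type): buf='dog' undo_depth=1 redo_depth=0
After op 2 (type): buf='dogcat' undo_depth=2 redo_depth=0
After op 3 (undo): buf='dog' undo_depth=1 redo_depth=1
After op 4 (delete): buf='d' undo_depth=2 redo_depth=0
After op 5 (undo): buf='dog' undo_depth=1 redo_depth=1

Answer: yes yes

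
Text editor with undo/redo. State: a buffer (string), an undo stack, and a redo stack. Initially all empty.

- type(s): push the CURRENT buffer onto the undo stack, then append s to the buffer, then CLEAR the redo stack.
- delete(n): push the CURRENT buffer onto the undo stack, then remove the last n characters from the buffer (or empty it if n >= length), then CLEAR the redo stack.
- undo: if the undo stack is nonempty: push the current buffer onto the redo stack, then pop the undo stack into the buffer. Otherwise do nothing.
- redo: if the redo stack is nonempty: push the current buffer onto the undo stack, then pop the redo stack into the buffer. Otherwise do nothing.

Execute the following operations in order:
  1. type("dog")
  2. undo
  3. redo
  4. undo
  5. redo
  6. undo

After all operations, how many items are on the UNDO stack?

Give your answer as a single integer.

After op 1 (type): buf='dog' undo_depth=1 redo_depth=0
After op 2 (undo): buf='(empty)' undo_depth=0 redo_depth=1
After op 3 (redo): buf='dog' undo_depth=1 redo_depth=0
After op 4 (undo): buf='(empty)' undo_depth=0 redo_depth=1
After op 5 (redo): buf='dog' undo_depth=1 redo_depth=0
After op 6 (undo): buf='(empty)' undo_depth=0 redo_depth=1

Answer: 0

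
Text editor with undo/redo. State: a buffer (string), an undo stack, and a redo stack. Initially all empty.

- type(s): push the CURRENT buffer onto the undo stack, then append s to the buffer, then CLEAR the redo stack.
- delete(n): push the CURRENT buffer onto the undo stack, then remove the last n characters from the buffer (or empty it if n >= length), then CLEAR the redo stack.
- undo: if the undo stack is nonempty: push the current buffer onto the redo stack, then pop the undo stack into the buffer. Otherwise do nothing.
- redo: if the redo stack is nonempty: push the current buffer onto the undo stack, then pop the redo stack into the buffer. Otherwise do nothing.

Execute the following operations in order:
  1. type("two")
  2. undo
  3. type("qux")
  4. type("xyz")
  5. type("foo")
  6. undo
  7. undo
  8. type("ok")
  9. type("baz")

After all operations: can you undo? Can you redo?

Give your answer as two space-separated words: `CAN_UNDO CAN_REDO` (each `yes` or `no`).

Answer: yes no

Derivation:
After op 1 (type): buf='two' undo_depth=1 redo_depth=0
After op 2 (undo): buf='(empty)' undo_depth=0 redo_depth=1
After op 3 (type): buf='qux' undo_depth=1 redo_depth=0
After op 4 (type): buf='quxxyz' undo_depth=2 redo_depth=0
After op 5 (type): buf='quxxyzfoo' undo_depth=3 redo_depth=0
After op 6 (undo): buf='quxxyz' undo_depth=2 redo_depth=1
After op 7 (undo): buf='qux' undo_depth=1 redo_depth=2
After op 8 (type): buf='quxok' undo_depth=2 redo_depth=0
After op 9 (type): buf='quxokbaz' undo_depth=3 redo_depth=0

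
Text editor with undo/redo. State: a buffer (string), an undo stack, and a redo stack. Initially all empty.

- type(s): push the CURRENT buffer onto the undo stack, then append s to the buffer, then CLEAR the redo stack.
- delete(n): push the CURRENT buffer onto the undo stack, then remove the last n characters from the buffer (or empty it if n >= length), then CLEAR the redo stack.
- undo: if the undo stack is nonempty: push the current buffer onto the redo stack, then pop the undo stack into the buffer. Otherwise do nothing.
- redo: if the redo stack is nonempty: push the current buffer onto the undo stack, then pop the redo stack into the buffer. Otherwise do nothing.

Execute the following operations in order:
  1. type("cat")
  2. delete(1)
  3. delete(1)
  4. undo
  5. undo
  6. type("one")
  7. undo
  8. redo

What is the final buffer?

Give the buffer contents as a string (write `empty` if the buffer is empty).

After op 1 (type): buf='cat' undo_depth=1 redo_depth=0
After op 2 (delete): buf='ca' undo_depth=2 redo_depth=0
After op 3 (delete): buf='c' undo_depth=3 redo_depth=0
After op 4 (undo): buf='ca' undo_depth=2 redo_depth=1
After op 5 (undo): buf='cat' undo_depth=1 redo_depth=2
After op 6 (type): buf='catone' undo_depth=2 redo_depth=0
After op 7 (undo): buf='cat' undo_depth=1 redo_depth=1
After op 8 (redo): buf='catone' undo_depth=2 redo_depth=0

Answer: catone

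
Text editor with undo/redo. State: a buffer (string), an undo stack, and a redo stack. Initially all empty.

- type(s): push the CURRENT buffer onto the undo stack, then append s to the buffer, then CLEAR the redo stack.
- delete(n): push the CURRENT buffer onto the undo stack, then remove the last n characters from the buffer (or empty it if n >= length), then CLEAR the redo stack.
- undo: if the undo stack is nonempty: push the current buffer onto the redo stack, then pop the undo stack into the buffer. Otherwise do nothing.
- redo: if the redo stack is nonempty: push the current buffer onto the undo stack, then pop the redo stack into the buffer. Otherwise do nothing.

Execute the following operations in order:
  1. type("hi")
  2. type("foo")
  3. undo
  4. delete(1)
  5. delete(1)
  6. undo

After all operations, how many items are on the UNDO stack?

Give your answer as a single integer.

After op 1 (type): buf='hi' undo_depth=1 redo_depth=0
After op 2 (type): buf='hifoo' undo_depth=2 redo_depth=0
After op 3 (undo): buf='hi' undo_depth=1 redo_depth=1
After op 4 (delete): buf='h' undo_depth=2 redo_depth=0
After op 5 (delete): buf='(empty)' undo_depth=3 redo_depth=0
After op 6 (undo): buf='h' undo_depth=2 redo_depth=1

Answer: 2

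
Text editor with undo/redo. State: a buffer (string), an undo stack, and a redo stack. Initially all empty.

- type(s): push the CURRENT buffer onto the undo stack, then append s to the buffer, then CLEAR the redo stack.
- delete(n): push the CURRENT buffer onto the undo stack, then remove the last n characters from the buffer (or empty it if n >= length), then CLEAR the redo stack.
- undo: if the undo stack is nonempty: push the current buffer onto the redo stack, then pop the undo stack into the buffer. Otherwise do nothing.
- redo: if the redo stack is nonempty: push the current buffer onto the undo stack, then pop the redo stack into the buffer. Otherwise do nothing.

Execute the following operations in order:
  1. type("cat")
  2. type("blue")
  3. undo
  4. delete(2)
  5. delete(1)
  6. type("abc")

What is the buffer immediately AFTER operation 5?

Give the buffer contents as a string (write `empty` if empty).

After op 1 (type): buf='cat' undo_depth=1 redo_depth=0
After op 2 (type): buf='catblue' undo_depth=2 redo_depth=0
After op 3 (undo): buf='cat' undo_depth=1 redo_depth=1
After op 4 (delete): buf='c' undo_depth=2 redo_depth=0
After op 5 (delete): buf='(empty)' undo_depth=3 redo_depth=0

Answer: empty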